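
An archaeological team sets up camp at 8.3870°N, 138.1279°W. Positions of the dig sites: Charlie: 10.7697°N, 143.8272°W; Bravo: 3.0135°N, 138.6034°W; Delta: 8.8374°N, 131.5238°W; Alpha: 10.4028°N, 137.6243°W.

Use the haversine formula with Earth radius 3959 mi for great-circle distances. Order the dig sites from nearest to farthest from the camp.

Alpha, Bravo, Charlie, Delta

Distances from the camp:
Alpha 10.4028°N, 137.6243°W: 143.5 mi
Bravo 3.0135°N, 138.6034°W: 372.7 mi
Charlie 10.7697°N, 143.8272°W: 421.7 mi
Delta 8.8374°N, 131.5238°W: 452.2 mi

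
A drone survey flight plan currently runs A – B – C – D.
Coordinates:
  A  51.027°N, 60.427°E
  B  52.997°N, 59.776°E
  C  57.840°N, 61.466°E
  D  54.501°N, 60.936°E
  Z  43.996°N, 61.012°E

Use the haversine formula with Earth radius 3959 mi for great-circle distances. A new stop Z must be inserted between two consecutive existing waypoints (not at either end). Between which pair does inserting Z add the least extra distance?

between A and B

Added distance for inserting Z between each consecutive pair:
A–B: 972.2 mi
B–C: 1240.2 mi
C–D: 1451.0 mi
Smallest added distance is 972.2 mi, inserting between A and B.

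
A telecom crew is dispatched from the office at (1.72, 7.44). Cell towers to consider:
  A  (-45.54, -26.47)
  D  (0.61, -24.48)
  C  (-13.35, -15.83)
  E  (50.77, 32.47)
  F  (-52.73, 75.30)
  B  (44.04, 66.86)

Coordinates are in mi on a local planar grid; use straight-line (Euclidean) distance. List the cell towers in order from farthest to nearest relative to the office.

Computing each straight-line distance from (1.72, 7.44):
F (-52.73, 75.30): 87.0 mi
B (44.04, 66.86): 73.0 mi
A (-45.54, -26.47): 58.2 mi
E (50.77, 32.47): 55.1 mi
D (0.61, -24.48): 31.9 mi
C (-13.35, -15.83): 27.7 mi

F, B, A, E, D, C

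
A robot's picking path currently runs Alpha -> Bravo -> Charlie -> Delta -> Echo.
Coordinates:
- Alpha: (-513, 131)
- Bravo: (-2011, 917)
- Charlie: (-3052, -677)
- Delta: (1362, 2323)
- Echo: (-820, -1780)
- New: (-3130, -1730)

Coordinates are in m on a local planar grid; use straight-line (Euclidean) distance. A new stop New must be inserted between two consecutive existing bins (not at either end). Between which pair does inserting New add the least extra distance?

between Charlie and Delta

Added distance for inserting New between each consecutive pair:
Alpha–Bravo: 4393.4 m
Bravo–Charlie: 2025.9 m
Charlie–Delta: 1769.1 m
Delta–Echo: 3713.6 m
Smallest added distance is 1769.1 m, inserting between Charlie and Delta.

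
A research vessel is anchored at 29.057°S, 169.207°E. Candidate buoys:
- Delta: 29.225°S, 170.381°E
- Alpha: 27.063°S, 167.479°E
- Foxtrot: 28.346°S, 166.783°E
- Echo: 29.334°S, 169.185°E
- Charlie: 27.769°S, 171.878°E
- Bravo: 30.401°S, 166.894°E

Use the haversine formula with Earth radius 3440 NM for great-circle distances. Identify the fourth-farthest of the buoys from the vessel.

Foxtrot

Distances from the vessel (29.057°S, 169.207°E):
Charlie: 160.8 NM
Alpha: 150.7 NM
Bravo: 145.1 NM
Foxtrot: 134.6 NM
Delta: 62.4 NM
Echo: 16.7 NM
The fourth-farthest is Foxtrot at 134.6 NM.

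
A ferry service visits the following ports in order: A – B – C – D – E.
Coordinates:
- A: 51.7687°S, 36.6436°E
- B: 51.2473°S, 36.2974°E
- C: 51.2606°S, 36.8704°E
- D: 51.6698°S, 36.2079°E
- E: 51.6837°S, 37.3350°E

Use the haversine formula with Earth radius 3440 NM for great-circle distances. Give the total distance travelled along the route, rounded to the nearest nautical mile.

Leg distances:
A→B: 33.9 NM  (cumulative 33.9 NM)
B→C: 21.5 NM  (cumulative 55.4 NM)
C→D: 34.9 NM  (cumulative 90.3 NM)
D→E: 42.0 NM  (cumulative 132.3 NM)
Total route length ≈ 132 NM.

132 NM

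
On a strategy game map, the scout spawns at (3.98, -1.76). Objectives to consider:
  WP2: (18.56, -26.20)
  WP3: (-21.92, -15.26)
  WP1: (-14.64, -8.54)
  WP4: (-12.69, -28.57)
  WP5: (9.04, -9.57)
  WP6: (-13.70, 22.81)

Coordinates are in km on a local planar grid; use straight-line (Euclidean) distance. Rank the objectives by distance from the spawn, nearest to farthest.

WP5, WP1, WP2, WP3, WP6, WP4

Distances from the spawn:
WP5 (9.04, -9.57): 9.3 km
WP1 (-14.64, -8.54): 19.8 km
WP2 (18.56, -26.20): 28.5 km
WP3 (-21.92, -15.26): 29.2 km
WP6 (-13.70, 22.81): 30.3 km
WP4 (-12.69, -28.57): 31.6 km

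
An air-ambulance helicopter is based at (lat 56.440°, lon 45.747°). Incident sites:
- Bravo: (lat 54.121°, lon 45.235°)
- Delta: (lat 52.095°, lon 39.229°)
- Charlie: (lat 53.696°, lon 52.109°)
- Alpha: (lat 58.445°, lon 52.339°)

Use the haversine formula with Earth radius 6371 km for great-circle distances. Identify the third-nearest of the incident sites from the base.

Charlie

Distance to each, sorted:
Bravo: 259.9 km
Alpha: 452.8 km
Charlie: 506.8 km
Delta: 641.8 km
The third-nearest is Charlie at 506.8 km.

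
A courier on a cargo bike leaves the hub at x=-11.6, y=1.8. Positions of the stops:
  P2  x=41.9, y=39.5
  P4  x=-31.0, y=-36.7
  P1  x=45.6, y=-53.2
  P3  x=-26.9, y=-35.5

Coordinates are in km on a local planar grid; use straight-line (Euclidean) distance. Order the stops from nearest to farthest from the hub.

P3, P4, P2, P1

Distances from the hub:
P3 x=-26.9, y=-35.5: 40.3 km
P4 x=-31.0, y=-36.7: 43.1 km
P2 x=41.9, y=39.5: 65.4 km
P1 x=45.6, y=-53.2: 79.4 km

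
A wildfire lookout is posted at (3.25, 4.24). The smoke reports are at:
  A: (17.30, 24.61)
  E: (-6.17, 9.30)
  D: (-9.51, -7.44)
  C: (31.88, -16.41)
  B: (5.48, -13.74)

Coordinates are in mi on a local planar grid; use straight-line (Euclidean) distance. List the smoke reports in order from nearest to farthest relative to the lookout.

E, D, B, A, C

Distance from the lookout at (3.25, 4.24) to each:
E (-6.17, 9.30): 10.7 mi
D (-9.51, -7.44): 17.3 mi
B (5.48, -13.74): 18.1 mi
A (17.30, 24.61): 24.7 mi
C (31.88, -16.41): 35.3 mi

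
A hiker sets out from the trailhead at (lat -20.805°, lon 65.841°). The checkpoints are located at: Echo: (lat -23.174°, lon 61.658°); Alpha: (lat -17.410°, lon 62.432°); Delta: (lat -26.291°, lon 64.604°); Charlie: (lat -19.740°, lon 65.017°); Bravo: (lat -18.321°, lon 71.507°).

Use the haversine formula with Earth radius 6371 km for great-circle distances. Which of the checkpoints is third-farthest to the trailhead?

Distances from the trailhead ((lat -20.805°, lon 65.841°)):
Bravo: 654.7 km
Delta: 622.9 km
Alpha: 520.3 km
Echo: 505.3 km
Charlie: 146.3 km
The third-farthest is Alpha at 520.3 km.

Alpha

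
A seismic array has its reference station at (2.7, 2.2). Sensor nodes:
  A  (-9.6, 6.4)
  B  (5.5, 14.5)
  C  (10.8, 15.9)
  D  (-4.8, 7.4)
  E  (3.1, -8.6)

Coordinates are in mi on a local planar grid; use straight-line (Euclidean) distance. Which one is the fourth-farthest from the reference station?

E

Distance to each, sorted:
C: 15.9 mi
A: 13.0 mi
B: 12.6 mi
E: 10.8 mi
D: 9.1 mi
The fourth-farthest is E at 10.8 mi.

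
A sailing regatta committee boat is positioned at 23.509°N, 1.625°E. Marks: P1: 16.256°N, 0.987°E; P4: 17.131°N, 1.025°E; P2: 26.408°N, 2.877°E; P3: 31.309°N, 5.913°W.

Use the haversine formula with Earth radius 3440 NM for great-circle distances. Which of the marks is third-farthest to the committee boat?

P4

Distance to each, sorted:
P3: 616.6 NM
P1: 436.9 NM
P4: 384.4 NM
P2: 186.9 NM
The third-farthest is P4 at 384.4 NM.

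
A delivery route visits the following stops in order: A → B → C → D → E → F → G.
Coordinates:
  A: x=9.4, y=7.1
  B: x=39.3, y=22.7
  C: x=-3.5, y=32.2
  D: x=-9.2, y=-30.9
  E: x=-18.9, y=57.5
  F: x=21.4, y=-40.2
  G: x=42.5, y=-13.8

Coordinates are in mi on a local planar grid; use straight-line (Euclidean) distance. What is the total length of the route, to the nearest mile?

369 mi

Leg distances:
A→B: 33.7 mi  (cumulative 33.7 mi)
B→C: 43.8 mi  (cumulative 77.6 mi)
C→D: 63.4 mi  (cumulative 140.9 mi)
D→E: 88.9 mi  (cumulative 229.9 mi)
E→F: 105.7 mi  (cumulative 335.5 mi)
F→G: 33.8 mi  (cumulative 369.3 mi)
Total route length ≈ 369 mi.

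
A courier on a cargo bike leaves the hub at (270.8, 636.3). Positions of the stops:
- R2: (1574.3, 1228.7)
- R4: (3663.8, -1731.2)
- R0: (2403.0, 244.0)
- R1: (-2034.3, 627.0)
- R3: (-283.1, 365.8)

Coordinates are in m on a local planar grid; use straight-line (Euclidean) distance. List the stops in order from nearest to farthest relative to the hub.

Distance from the hub at (270.8, 636.3) to each:
R3 (-283.1, 365.8): 616.4 m
R2 (1574.3, 1228.7): 1431.8 m
R0 (2403.0, 244.0): 2168.0 m
R1 (-2034.3, 627.0): 2305.1 m
R4 (3663.8, -1731.2): 4137.3 m

R3, R2, R0, R1, R4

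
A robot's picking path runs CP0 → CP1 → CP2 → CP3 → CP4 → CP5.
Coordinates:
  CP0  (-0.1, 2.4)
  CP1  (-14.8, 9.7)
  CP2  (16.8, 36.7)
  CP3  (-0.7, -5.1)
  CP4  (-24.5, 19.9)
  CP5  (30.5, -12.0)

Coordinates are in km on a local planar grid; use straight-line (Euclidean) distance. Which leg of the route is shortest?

CP0–CP1

Leg distances:
CP0→CP1: 16.4 km
CP1→CP2: 41.6 km
CP2→CP3: 45.3 km
CP3→CP4: 34.5 km
CP4→CP5: 63.6 km
The shortest leg is CP0–CP1 at 16.4 km.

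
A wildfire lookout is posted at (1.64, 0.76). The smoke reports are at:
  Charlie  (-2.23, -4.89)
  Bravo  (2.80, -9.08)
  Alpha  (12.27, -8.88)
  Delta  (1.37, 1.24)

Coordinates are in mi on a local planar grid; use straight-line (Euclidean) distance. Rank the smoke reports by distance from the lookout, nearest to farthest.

Delta, Charlie, Bravo, Alpha

Distance from the lookout at (1.64, 0.76) to each:
Delta (1.37, 1.24): 0.6 mi
Charlie (-2.23, -4.89): 6.8 mi
Bravo (2.80, -9.08): 9.9 mi
Alpha (12.27, -8.88): 14.4 mi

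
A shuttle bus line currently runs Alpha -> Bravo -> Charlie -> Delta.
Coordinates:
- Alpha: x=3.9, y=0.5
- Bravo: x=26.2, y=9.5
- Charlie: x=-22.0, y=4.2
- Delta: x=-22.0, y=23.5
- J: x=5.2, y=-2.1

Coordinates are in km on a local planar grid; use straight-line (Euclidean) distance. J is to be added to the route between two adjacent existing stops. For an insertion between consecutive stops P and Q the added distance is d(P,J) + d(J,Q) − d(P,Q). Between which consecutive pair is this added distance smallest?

Added distance for inserting J between each consecutive pair:
Alpha–Bravo: 2.9 km
Bravo–Charlie: 3.4 km
Charlie–Delta: 46.0 km
Smallest added distance is 2.9 km, inserting between Alpha and Bravo.

between Alpha and Bravo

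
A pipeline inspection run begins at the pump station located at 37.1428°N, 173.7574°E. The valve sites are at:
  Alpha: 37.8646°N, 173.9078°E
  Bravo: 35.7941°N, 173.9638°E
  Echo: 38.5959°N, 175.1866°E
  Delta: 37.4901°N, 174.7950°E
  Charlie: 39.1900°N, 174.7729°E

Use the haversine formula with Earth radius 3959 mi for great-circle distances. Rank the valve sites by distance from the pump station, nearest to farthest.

Alpha, Delta, Bravo, Echo, Charlie

Distances from the pump station:
Alpha 37.8646°N, 173.9078°E: 50.6 mi
Delta 37.4901°N, 174.7950°E: 61.9 mi
Bravo 35.7941°N, 173.9638°E: 93.9 mi
Echo 38.5959°N, 175.1866°E: 127.1 mi
Charlie 39.1900°N, 174.7729°E: 151.8 mi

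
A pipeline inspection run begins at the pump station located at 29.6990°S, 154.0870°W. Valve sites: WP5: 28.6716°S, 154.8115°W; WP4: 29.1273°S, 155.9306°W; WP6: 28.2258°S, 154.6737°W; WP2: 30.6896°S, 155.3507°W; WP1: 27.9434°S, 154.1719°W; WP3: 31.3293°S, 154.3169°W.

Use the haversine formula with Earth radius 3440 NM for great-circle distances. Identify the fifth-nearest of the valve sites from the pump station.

WP4

Distances from the pump station (29.6990°S, 154.0870°W):
WP5: 72.4 NM
WP2: 88.5 NM
WP6: 93.7 NM
WP3: 98.6 NM
WP4: 102.3 NM
WP1: 105.5 NM
The fifth-nearest is WP4 at 102.3 NM.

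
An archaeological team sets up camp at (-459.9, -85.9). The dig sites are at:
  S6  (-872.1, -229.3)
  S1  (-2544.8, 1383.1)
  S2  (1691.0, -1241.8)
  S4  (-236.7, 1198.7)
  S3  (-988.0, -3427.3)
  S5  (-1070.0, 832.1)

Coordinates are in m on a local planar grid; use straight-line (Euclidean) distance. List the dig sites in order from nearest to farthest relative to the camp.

S6, S5, S4, S2, S1, S3

Computing each straight-line distance from (-459.9, -85.9):
S6 (-872.1, -229.3): 436.4 m
S5 (-1070.0, 832.1): 1102.2 m
S4 (-236.7, 1198.7): 1303.8 m
S2 (1691.0, -1241.8): 2441.8 m
S1 (-2544.8, 1383.1): 2550.4 m
S3 (-988.0, -3427.3): 3382.9 m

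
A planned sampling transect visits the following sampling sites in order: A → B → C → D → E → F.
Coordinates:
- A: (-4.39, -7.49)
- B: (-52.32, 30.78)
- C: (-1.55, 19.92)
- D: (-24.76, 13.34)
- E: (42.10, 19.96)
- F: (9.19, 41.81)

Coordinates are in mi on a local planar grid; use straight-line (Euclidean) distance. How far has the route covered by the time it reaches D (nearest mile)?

Leg distances:
A→B: 61.3 mi  (cumulative 61.3 mi)
B→C: 51.9 mi  (cumulative 113.3 mi)
C→D: 24.1 mi  (cumulative 137.4 mi)
Cumulative distance at D ≈ 137 mi.

137 mi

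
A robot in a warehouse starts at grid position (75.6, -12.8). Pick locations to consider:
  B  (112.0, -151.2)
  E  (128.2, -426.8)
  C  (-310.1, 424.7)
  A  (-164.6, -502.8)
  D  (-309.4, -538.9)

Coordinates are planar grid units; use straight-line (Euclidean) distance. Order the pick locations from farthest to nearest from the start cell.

Computing each straight-line distance from (75.6, -12.8):
D (-309.4, -538.9): 651.9
C (-310.1, 424.7): 583.2
A (-164.6, -502.8): 545.7
E (128.2, -426.8): 417.3
B (112.0, -151.2): 143.1

D, C, A, E, B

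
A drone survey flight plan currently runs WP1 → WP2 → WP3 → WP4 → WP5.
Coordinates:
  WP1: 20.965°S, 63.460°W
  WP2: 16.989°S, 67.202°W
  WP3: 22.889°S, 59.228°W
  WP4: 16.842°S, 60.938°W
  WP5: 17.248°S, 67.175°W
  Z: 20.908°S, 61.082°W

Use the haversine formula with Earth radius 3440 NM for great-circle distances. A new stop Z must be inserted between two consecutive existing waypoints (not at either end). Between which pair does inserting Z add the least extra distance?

Added distance for inserting Z between each consecutive pair:
WP1–WP2: 233.5 NM
WP2–WP3: 4.6 NM
WP3–WP4: 26.1 NM
WP4–WP5: 295.0 NM
Smallest added distance is 4.6 NM, inserting between WP2 and WP3.

between WP2 and WP3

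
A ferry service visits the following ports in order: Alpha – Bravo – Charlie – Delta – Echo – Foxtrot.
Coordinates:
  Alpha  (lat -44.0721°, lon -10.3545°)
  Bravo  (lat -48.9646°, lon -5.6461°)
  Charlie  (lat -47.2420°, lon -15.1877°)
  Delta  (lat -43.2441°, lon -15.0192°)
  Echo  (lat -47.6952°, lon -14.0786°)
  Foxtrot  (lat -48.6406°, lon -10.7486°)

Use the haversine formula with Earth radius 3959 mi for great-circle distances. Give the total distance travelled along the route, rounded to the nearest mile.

Leg distances:
Alpha→Bravo: 405.3 mi  (cumulative 405.3 mi)
Bravo→Charlie: 455.7 mi  (cumulative 861.0 mi)
Charlie→Delta: 276.4 mi  (cumulative 1137.4 mi)
Delta→Echo: 310.9 mi  (cumulative 1448.3 mi)
Echo→Foxtrot: 166.8 mi  (cumulative 1615.1 mi)
Total route length ≈ 1615 mi.

1615 mi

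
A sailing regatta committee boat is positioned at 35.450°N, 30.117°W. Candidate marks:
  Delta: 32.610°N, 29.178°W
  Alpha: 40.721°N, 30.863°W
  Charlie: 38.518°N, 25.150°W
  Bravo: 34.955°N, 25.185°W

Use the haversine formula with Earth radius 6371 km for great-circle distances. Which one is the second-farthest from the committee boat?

Distances from the committee boat (35.450°N, 30.117°W):
Alpha: 589.7 km
Charlie: 557.5 km
Bravo: 451.4 km
Delta: 327.4 km
The second-farthest is Charlie at 557.5 km.

Charlie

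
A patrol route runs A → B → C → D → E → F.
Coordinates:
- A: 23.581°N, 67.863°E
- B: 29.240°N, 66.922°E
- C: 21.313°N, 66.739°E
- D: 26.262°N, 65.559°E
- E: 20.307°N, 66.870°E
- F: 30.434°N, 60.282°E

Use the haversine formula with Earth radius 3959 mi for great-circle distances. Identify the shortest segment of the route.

C–D

Leg distances:
A→B: 395.3 mi
B→C: 547.9 mi
C→D: 350.0 mi
D→E: 419.8 mi
E→F: 811.2 mi
The shortest leg is C–D at 350.0 mi.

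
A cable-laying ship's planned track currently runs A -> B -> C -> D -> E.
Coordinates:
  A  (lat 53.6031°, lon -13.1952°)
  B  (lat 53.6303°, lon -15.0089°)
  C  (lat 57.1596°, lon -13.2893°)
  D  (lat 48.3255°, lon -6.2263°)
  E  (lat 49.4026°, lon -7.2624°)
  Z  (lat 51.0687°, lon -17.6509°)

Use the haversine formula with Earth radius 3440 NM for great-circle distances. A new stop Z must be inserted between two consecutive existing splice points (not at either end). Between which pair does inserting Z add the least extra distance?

between C and D

Added distance for inserting Z between each consecutive pair:
A–B: 340.4 NM
B–C: 358.3 NM
C–D: 280.5 NM
D–E: 807.0 NM
Smallest added distance is 280.5 NM, inserting between C and D.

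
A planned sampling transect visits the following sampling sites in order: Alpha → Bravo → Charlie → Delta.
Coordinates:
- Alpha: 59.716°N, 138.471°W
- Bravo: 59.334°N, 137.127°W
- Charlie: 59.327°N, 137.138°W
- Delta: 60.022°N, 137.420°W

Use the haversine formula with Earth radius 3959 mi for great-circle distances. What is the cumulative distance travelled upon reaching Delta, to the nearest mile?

Leg distances:
Alpha→Bravo: 54.0 mi  (cumulative 54.0 mi)
Bravo→Charlie: 0.6 mi  (cumulative 54.6 mi)
Charlie→Delta: 49.0 mi  (cumulative 103.6 mi)
Cumulative distance at Delta ≈ 104 mi.

104 mi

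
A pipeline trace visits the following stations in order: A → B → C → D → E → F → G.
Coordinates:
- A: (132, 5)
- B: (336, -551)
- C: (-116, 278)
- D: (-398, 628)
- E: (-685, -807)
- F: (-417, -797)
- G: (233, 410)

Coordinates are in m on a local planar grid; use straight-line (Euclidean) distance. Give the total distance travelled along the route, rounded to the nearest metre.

5088 m

Leg distances:
A→B: 592.2 m  (cumulative 592.2 m)
B→C: 944.2 m  (cumulative 1536.5 m)
C→D: 449.5 m  (cumulative 1985.9 m)
D→E: 1463.4 m  (cumulative 3449.3 m)
E→F: 268.2 m  (cumulative 3717.5 m)
F→G: 1370.9 m  (cumulative 5088.4 m)
Total route length ≈ 5088 m.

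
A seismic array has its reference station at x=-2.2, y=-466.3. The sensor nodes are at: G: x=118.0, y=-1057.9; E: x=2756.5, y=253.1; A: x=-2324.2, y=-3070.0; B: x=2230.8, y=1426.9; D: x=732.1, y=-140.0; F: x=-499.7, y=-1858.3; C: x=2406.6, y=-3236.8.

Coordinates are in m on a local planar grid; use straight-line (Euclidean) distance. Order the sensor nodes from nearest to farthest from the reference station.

Distance from the reference station at x=-2.2, y=-466.3 to each:
G x=118.0, y=-1057.9: 603.7 m
D x=732.1, y=-140.0: 803.5 m
F x=-499.7, y=-1858.3: 1478.2 m
E x=2756.5, y=253.1: 2851.0 m
B x=2230.8, y=1426.9: 2927.5 m
A x=-2324.2, y=-3070.0: 3488.7 m
C x=2406.6, y=-3236.8: 3671.2 m

G, D, F, E, B, A, C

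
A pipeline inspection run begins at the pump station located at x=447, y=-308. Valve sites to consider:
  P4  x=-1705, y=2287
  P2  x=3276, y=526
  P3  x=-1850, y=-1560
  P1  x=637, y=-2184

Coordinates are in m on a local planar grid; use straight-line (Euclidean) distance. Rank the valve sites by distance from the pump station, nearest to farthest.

Distances from the pump station:
P1 x=637, y=-2184: 1885.6 m
P3 x=-1850, y=-1560: 2616.0 m
P2 x=3276, y=526: 2949.4 m
P4 x=-1705, y=2287: 3371.2 m

P1, P3, P2, P4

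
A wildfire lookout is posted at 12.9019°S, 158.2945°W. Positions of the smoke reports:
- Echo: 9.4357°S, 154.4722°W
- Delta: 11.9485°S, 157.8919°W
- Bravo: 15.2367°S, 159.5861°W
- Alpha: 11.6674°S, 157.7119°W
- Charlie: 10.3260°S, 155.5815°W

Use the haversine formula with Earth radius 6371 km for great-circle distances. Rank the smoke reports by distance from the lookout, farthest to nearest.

Echo, Charlie, Bravo, Alpha, Delta

Distances from the lookout:
Echo 9.4357°S, 154.4722°W: 567.8 km
Charlie 10.3260°S, 155.5815°W: 411.5 km
Bravo 15.2367°S, 159.5861°W: 294.6 km
Alpha 11.6674°S, 157.7119°W: 151.2 km
Delta 11.9485°S, 157.8919°W: 114.7 km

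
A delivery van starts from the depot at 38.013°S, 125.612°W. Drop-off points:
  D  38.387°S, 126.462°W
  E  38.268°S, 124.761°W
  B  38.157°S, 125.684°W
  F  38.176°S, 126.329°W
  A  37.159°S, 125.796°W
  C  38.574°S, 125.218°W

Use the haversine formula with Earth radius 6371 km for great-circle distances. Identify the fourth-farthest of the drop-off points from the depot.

Distance to each, sorted:
A: 96.3 km
D: 85.1 km
E: 79.6 km
C: 71.2 km
F: 65.3 km
B: 17.2 km
The fourth-farthest is C at 71.2 km.

C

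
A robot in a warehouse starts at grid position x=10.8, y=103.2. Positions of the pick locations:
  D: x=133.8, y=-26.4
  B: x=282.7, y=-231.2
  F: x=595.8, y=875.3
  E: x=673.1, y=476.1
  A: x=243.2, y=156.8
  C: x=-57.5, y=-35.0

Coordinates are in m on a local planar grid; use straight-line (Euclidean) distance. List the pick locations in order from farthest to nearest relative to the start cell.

F, E, B, A, D, C

Distances from the start cell:
F x=595.8, y=875.3: 968.7 m
E x=673.1, y=476.1: 760.1 m
B x=282.7, y=-231.2: 431.0 m
A x=243.2, y=156.8: 238.5 m
D x=133.8, y=-26.4: 178.7 m
C x=-57.5, y=-35.0: 154.2 m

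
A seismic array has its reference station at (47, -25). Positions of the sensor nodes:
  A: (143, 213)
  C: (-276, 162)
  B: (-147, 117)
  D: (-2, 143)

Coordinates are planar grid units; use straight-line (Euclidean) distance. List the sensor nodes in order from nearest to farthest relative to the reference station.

Distance from the reference station at (47, -25) to each:
D (-2, 143): 175.0
B (-147, 117): 240.4
A (143, 213): 256.6
C (-276, 162): 373.2

D, B, A, C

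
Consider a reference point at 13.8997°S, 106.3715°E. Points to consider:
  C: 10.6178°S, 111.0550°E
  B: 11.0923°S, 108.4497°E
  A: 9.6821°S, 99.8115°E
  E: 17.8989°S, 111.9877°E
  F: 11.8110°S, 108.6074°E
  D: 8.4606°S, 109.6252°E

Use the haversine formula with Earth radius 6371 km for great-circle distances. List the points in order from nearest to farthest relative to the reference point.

F, B, C, D, E, A

Computing each great-circle distance from 13.8997°S, 106.3715°E:
F 11.8110°S, 108.6074°E: 335.7 km
B 11.0923°S, 108.4497°E: 385.1 km
C 10.6178°S, 111.0550°E: 626.2 km
D 8.4606°S, 109.6252°E: 701.2 km
E 17.8989°S, 111.9877°E: 747.2 km
A 9.6821°S, 99.8115°E: 854.1 km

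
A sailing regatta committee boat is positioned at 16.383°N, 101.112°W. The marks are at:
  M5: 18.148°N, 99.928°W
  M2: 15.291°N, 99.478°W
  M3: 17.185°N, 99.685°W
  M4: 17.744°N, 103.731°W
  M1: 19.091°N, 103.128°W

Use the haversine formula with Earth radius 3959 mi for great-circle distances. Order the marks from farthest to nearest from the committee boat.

M1, M4, M5, M2, M3

Distance from the committee boat at 16.383°N, 101.112°W to each:
M1 19.091°N, 103.128°W: 229.4 mi
M4 17.744°N, 103.731°W: 196.9 mi
M5 18.148°N, 99.928°W: 144.8 mi
M2 15.291°N, 99.478°W: 132.3 mi
M3 17.185°N, 99.685°W: 109.5 mi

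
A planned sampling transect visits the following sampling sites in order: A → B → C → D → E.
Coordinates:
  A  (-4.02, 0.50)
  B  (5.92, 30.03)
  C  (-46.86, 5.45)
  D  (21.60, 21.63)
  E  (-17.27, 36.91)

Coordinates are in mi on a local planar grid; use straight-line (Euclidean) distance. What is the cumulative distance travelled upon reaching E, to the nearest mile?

201 mi

Leg distances:
A→B: 31.2 mi  (cumulative 31.2 mi)
B→C: 58.2 mi  (cumulative 89.4 mi)
C→D: 70.3 mi  (cumulative 159.7 mi)
D→E: 41.8 mi  (cumulative 201.5 mi)
Cumulative distance at E ≈ 201 mi.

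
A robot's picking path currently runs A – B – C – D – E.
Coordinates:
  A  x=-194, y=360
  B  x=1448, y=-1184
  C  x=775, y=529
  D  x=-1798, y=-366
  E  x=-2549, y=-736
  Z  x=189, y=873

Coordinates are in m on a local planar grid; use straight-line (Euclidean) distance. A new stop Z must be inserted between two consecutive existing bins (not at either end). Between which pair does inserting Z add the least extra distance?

between C and D

Added distance for inserting Z between each consecutive pair:
A–B: 798.0 m
B–C: 1250.8 m
C–D: 296.9 m
D–E: 4680.2 m
Smallest added distance is 296.9 m, inserting between C and D.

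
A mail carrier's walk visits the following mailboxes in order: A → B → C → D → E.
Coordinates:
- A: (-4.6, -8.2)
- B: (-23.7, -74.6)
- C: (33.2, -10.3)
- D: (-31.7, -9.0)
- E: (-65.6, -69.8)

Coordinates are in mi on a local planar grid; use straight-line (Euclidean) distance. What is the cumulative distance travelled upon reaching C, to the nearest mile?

155 mi

Leg distances:
A→B: 69.1 mi  (cumulative 69.1 mi)
B→C: 85.9 mi  (cumulative 155.0 mi)
Cumulative distance at C ≈ 155 mi.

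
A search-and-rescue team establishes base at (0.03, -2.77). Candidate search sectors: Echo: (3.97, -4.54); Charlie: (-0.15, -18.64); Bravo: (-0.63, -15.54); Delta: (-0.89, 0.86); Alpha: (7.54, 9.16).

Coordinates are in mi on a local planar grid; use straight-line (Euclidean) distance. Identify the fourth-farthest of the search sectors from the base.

Echo

Distance to each, sorted:
Charlie: 15.9 mi
Alpha: 14.1 mi
Bravo: 12.8 mi
Echo: 4.3 mi
Delta: 3.7 mi
The fourth-farthest is Echo at 4.3 mi.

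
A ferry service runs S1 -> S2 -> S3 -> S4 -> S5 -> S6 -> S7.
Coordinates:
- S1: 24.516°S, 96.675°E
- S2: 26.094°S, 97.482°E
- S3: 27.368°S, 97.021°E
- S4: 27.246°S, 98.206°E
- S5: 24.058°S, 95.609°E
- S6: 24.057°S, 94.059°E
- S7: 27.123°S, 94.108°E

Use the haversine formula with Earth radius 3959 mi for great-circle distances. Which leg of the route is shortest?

S3–S4

Leg distances:
S1→S2: 120.1 mi
S2→S3: 92.5 mi
S3→S4: 73.2 mi
S4→S5: 273.3 mi
S5→S6: 97.8 mi
S6→S7: 211.9 mi
The shortest leg is S3–S4 at 73.2 mi.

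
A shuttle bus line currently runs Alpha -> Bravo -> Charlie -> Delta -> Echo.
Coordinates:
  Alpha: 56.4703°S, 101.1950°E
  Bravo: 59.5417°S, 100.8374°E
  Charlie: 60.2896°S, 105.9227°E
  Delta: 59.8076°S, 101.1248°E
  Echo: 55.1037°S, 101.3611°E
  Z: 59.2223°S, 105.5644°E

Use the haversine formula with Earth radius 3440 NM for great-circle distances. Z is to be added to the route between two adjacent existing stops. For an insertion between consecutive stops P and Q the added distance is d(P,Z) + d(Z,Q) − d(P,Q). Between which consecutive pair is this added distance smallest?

Added distance for inserting Z between each consecutive pair:
Alpha–Bravo: 177.3 NM
Bravo–Charlie: 51.3 NM
Charlie–Delta: 58.0 NM
Delta–Echo: 139.7 NM
Smallest added distance is 51.3 NM, inserting between Bravo and Charlie.

between Bravo and Charlie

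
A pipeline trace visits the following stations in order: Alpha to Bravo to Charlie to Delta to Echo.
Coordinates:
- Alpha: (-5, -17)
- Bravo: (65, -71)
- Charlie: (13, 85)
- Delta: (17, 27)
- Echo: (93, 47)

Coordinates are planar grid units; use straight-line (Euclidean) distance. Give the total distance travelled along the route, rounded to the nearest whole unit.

Leg distances:
Alpha→Bravo: 88.4  (cumulative 88.4)
Bravo→Charlie: 164.4  (cumulative 252.8)
Charlie→Delta: 58.1  (cumulative 311.0)
Delta→Echo: 78.6  (cumulative 389.6)
Total route length ≈ 390.

390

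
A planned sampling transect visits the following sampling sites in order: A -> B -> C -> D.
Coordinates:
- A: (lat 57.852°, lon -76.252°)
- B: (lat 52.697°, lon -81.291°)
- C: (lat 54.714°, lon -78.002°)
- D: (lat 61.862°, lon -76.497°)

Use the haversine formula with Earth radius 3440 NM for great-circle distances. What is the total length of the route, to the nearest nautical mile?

Leg distances:
A→B: 354.0 NM  (cumulative 354.0 NM)
B→C: 168.3 NM  (cumulative 522.3 NM)
C→D: 431.8 NM  (cumulative 954.1 NM)
Total route length ≈ 954 NM.

954 NM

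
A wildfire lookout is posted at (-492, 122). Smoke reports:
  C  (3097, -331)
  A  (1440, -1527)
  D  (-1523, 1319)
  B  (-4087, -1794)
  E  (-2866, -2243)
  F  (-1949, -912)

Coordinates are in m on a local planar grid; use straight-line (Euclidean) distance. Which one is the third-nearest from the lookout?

Distances from the lookout ((-492, 122)):
D: 1579.8 m
F: 1786.6 m
A: 2540.0 m
E: 3351.0 m
C: 3617.5 m
B: 4073.7 m
The third-nearest is A at 2540.0 m.

A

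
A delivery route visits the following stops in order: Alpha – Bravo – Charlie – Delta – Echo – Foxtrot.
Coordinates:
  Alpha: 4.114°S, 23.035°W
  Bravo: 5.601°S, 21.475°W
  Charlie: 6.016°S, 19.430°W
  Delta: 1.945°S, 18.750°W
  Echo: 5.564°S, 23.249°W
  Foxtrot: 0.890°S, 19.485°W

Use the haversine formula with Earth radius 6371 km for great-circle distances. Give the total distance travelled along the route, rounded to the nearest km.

Leg distances:
Alpha→Bravo: 239.2 km  (cumulative 239.2 km)
Bravo→Charlie: 230.9 km  (cumulative 470.1 km)
Charlie→Delta: 458.9 km  (cumulative 929.0 km)
Delta→Echo: 641.1 km  (cumulative 1570.1 km)
Echo→Foxtrot: 666.8 km  (cumulative 2236.9 km)
Total route length ≈ 2237 km.

2237 km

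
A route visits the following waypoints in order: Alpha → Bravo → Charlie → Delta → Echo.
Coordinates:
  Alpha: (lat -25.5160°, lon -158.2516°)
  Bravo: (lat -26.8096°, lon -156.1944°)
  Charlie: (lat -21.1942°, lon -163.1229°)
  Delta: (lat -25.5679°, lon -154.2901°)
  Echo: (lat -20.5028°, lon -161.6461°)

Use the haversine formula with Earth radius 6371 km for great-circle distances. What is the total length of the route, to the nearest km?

3155 km

Leg distances:
Alpha→Bravo: 250.7 km  (cumulative 250.7 km)
Bravo→Charlie: 940.5 km  (cumulative 1191.1 km)
Charlie→Delta: 1023.9 km  (cumulative 2215.0 km)
Delta→Echo: 939.7 km  (cumulative 3154.8 km)
Total route length ≈ 3155 km.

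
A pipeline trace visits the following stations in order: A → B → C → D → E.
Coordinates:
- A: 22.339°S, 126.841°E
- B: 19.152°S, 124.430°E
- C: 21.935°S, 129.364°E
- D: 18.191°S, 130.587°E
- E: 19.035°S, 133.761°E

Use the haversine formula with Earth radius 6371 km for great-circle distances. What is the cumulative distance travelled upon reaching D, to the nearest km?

1469 km

Leg distances:
A→B: 434.1 km  (cumulative 434.1 km)
B→C: 599.7 km  (cumulative 1033.7 km)
C→D: 435.5 km  (cumulative 1469.2 km)
Cumulative distance at D ≈ 1469 km.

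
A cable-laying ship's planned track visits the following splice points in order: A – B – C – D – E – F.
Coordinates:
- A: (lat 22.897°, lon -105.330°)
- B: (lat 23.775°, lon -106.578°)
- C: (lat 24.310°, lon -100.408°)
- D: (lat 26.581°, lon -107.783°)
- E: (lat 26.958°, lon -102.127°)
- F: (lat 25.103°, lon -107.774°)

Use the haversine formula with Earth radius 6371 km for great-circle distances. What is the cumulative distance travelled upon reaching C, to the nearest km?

790 km

Leg distances:
A→B: 160.5 km  (cumulative 160.5 km)
B→C: 629.3 km  (cumulative 789.8 km)
Cumulative distance at C ≈ 790 km.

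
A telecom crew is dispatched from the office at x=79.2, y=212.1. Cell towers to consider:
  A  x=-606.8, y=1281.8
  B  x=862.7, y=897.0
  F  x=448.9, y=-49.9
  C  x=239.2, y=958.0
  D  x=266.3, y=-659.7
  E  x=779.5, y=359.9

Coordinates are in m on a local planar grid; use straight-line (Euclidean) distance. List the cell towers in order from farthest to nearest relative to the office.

A, B, D, C, E, F

Distances from the office:
A x=-606.8, y=1281.8: 1270.8 m
B x=862.7, y=897.0: 1040.7 m
D x=266.3, y=-659.7: 891.7 m
C x=239.2, y=958.0: 762.9 m
E x=779.5, y=359.9: 715.7 m
F x=448.9, y=-49.9: 453.1 m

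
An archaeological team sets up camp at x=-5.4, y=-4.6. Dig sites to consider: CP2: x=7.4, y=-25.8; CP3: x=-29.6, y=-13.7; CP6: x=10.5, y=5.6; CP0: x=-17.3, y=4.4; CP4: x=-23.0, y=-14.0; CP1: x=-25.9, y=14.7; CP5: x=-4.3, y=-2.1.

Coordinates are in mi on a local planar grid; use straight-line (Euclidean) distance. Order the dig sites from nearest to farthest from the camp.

Distance from the camp at x=-5.4, y=-4.6 to each:
CP5 x=-4.3, y=-2.1: 2.7 mi
CP0 x=-17.3, y=4.4: 14.9 mi
CP6 x=10.5, y=5.6: 18.9 mi
CP4 x=-23.0, y=-14.0: 20.0 mi
CP2 x=7.4, y=-25.8: 24.8 mi
CP3 x=-29.6, y=-13.7: 25.9 mi
CP1 x=-25.9, y=14.7: 28.2 mi

CP5, CP0, CP6, CP4, CP2, CP3, CP1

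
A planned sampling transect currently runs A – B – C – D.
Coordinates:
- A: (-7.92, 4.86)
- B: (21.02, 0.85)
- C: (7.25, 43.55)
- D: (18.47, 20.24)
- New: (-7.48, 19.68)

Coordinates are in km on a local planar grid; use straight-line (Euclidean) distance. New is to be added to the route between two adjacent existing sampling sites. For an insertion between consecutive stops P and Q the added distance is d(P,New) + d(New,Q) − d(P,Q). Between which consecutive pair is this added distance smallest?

Added distance for inserting New between each consecutive pair:
A–B: 19.8 km
B–C: 17.3 km
C–D: 28.1 km
Smallest added distance is 17.3 km, inserting between B and C.

between B and C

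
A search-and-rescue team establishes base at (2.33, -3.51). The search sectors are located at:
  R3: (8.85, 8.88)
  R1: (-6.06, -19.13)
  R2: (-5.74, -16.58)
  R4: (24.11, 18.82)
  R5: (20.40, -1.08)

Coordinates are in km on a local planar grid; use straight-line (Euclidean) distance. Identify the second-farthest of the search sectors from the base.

R5

Distance to each, sorted:
R4: 31.2 km
R5: 18.2 km
R1: 17.7 km
R2: 15.4 km
R3: 14.0 km
The second-farthest is R5 at 18.2 km.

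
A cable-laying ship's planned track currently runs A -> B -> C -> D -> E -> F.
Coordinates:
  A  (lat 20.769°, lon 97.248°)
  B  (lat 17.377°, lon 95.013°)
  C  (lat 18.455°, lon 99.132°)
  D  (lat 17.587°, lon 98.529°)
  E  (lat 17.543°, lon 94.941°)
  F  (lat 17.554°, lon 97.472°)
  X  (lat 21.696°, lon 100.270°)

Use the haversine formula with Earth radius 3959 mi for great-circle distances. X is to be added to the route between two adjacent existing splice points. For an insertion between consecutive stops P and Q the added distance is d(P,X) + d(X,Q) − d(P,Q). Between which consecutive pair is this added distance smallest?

between A and B

Added distance for inserting X between each consecutive pair:
A–B: 382.9 mi
B–C: 409.0 mi
C–D: 469.6 mi
D–E: 519.4 mi
E–F: 622.5 mi
Smallest added distance is 382.9 mi, inserting between A and B.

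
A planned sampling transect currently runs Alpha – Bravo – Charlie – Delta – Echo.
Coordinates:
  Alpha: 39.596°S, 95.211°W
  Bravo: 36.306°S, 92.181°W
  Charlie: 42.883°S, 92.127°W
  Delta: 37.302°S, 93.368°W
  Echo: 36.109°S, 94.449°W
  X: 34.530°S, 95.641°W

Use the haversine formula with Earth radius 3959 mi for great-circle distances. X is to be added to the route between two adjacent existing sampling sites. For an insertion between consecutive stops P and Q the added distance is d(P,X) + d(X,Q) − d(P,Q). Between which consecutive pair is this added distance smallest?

between Delta and Echo

Added distance for inserting X between each consecutive pair:
Alpha–Bravo: 300.2 mi
Bravo–Charlie: 383.1 mi
Charlie–Delta: 446.1 mi
Delta–Echo: 256.2 mi
Smallest added distance is 256.2 mi, inserting between Delta and Echo.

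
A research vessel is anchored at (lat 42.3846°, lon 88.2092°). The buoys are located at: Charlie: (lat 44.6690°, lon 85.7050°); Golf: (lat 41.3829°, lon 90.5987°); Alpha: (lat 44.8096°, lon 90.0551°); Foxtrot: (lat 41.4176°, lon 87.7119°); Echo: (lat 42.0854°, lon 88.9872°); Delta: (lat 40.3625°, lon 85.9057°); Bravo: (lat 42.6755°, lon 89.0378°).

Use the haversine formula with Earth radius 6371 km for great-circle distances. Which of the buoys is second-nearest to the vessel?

Bravo

Distance to each, sorted:
Echo: 72.2 km
Bravo: 75.2 km
Foxtrot: 115.1 km
Golf: 227.0 km
Delta: 295.8 km
Alpha: 307.9 km
Charlie: 324.4 km
The second-nearest is Bravo at 75.2 km.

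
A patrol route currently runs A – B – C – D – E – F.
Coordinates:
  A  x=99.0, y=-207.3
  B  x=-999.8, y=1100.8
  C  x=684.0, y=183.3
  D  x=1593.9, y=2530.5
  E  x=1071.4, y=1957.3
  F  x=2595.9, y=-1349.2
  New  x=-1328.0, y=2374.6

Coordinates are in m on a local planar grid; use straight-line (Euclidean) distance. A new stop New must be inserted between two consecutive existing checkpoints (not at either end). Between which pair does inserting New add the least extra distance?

between B and C

Added distance for inserting New between each consecutive pair:
A–B: 2557.0 m
B–C: 2372.7 m
C–D: 3383.5 m
D–E: 4585.9 m
E–F: 4204.0 m
Smallest added distance is 2372.7 m, inserting between B and C.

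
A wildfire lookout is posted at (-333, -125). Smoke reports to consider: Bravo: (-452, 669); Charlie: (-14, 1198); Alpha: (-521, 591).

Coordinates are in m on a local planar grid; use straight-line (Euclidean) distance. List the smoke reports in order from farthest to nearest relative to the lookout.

Computing each straight-line distance from (-333, -125):
Charlie (-14, 1198): 1360.9 m
Bravo (-452, 669): 802.9 m
Alpha (-521, 591): 740.3 m

Charlie, Bravo, Alpha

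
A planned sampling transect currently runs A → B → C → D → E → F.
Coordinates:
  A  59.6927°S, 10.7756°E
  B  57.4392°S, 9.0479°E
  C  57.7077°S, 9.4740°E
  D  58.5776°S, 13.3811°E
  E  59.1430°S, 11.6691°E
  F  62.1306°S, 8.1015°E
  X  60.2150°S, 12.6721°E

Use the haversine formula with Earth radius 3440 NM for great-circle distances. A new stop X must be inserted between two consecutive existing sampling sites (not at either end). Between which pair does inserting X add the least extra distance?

Added distance for inserting X between each consecutive pair:
A–B: 120.4 NM
B–C: 360.0 NM
C–D: 146.4 NM
D–E: 108.8 NM
E–F: 38.6 NM
Smallest added distance is 38.6 NM, inserting between E and F.

between E and F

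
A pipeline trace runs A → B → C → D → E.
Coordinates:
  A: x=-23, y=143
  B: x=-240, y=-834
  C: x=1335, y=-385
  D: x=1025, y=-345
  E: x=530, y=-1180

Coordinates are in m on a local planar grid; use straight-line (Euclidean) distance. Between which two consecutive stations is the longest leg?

B–C

Leg distances:
A→B: 1000.8 m
B→C: 1637.8 m
C→D: 312.6 m
D→E: 970.7 m
The longest leg is B–C at 1637.8 m.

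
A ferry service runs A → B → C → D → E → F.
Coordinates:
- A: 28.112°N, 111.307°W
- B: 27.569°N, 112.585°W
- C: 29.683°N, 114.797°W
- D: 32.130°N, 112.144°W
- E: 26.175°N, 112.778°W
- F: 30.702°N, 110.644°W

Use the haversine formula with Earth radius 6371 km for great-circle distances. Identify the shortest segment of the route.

A–B

Leg distances:
A→B: 139.4 km
B→C: 319.1 km
C→D: 371.6 km
D→E: 665.0 km
E→F: 544.9 km
The shortest leg is A–B at 139.4 km.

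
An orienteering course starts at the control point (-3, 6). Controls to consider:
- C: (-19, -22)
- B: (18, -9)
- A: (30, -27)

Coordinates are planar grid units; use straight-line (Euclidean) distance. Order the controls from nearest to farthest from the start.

Computing each straight-line distance from (-3, 6):
B (18, -9): 25.8
C (-19, -22): 32.2
A (30, -27): 46.7

B, C, A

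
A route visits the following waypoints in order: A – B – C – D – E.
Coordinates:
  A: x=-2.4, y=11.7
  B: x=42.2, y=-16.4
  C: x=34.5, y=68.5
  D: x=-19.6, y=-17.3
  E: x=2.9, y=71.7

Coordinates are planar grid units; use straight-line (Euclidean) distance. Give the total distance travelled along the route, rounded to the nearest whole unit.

Leg distances:
A→B: 52.7  (cumulative 52.7)
B→C: 85.2  (cumulative 138.0)
C→D: 101.4  (cumulative 239.4)
D→E: 91.8  (cumulative 331.2)
Total route length ≈ 331.

331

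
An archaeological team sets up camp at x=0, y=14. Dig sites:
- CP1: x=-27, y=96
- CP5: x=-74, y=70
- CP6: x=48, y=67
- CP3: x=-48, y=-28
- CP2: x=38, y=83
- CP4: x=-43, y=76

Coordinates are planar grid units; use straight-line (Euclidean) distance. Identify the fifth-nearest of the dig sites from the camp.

CP1

Distance to each, sorted:
CP3: 63.8
CP6: 71.5
CP4: 75.5
CP2: 78.8
CP1: 86.3
CP5: 92.8
The fifth-nearest is CP1 at 86.3.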